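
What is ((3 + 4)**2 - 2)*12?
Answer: 564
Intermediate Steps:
((3 + 4)**2 - 2)*12 = (7**2 - 2)*12 = (49 - 2)*12 = 47*12 = 564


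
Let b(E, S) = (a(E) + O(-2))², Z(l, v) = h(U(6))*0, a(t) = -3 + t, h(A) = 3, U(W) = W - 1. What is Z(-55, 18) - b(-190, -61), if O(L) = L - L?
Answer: -37249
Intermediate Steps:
U(W) = -1 + W
O(L) = 0
Z(l, v) = 0 (Z(l, v) = 3*0 = 0)
b(E, S) = (-3 + E)² (b(E, S) = ((-3 + E) + 0)² = (-3 + E)²)
Z(-55, 18) - b(-190, -61) = 0 - (-3 - 190)² = 0 - 1*(-193)² = 0 - 1*37249 = 0 - 37249 = -37249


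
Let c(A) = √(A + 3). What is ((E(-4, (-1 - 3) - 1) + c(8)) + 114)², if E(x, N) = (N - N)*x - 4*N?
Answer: (134 + √11)² ≈ 18856.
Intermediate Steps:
c(A) = √(3 + A)
E(x, N) = -4*N (E(x, N) = 0*x - 4*N = 0 - 4*N = -4*N)
((E(-4, (-1 - 3) - 1) + c(8)) + 114)² = ((-4*((-1 - 3) - 1) + √(3 + 8)) + 114)² = ((-4*(-4 - 1) + √11) + 114)² = ((-4*(-5) + √11) + 114)² = ((20 + √11) + 114)² = (134 + √11)²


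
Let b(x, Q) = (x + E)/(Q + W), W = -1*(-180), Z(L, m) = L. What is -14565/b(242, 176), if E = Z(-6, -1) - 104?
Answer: -432095/11 ≈ -39281.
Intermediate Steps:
E = -110 (E = -6 - 104 = -110)
W = 180
b(x, Q) = (-110 + x)/(180 + Q) (b(x, Q) = (x - 110)/(Q + 180) = (-110 + x)/(180 + Q))
-14565/b(242, 176) = -14565*(180 + 176)/(-110 + 242) = -14565/(132/356) = -14565/((1/356)*132) = -14565/33/89 = -14565*89/33 = -432095/11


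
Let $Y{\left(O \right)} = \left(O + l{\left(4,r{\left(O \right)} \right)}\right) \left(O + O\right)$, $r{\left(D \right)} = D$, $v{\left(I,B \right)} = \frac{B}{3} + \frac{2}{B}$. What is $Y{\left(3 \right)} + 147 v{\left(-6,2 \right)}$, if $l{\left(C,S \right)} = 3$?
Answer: $281$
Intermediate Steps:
$v{\left(I,B \right)} = \frac{2}{B} + \frac{B}{3}$ ($v{\left(I,B \right)} = B \frac{1}{3} + \frac{2}{B} = \frac{B}{3} + \frac{2}{B} = \frac{2}{B} + \frac{B}{3}$)
$Y{\left(O \right)} = 2 O \left(3 + O\right)$ ($Y{\left(O \right)} = \left(O + 3\right) \left(O + O\right) = \left(3 + O\right) 2 O = 2 O \left(3 + O\right)$)
$Y{\left(3 \right)} + 147 v{\left(-6,2 \right)} = 2 \cdot 3 \left(3 + 3\right) + 147 \left(\frac{2}{2} + \frac{1}{3} \cdot 2\right) = 2 \cdot 3 \cdot 6 + 147 \left(2 \cdot \frac{1}{2} + \frac{2}{3}\right) = 36 + 147 \left(1 + \frac{2}{3}\right) = 36 + 147 \cdot \frac{5}{3} = 36 + 245 = 281$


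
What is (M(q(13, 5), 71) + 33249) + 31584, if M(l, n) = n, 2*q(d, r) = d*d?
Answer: 64904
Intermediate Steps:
q(d, r) = d²/2 (q(d, r) = (d*d)/2 = d²/2)
(M(q(13, 5), 71) + 33249) + 31584 = (71 + 33249) + 31584 = 33320 + 31584 = 64904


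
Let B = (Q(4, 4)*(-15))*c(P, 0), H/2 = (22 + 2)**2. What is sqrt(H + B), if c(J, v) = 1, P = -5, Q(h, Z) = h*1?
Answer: 2*sqrt(273) ≈ 33.045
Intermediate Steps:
Q(h, Z) = h
H = 1152 (H = 2*(22 + 2)**2 = 2*24**2 = 2*576 = 1152)
B = -60 (B = (4*(-15))*1 = -60*1 = -60)
sqrt(H + B) = sqrt(1152 - 60) = sqrt(1092) = 2*sqrt(273)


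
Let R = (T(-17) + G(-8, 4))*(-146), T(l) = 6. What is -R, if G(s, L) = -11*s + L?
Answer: 14308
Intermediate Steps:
G(s, L) = L - 11*s
R = -14308 (R = (6 + (4 - 11*(-8)))*(-146) = (6 + (4 + 88))*(-146) = (6 + 92)*(-146) = 98*(-146) = -14308)
-R = -1*(-14308) = 14308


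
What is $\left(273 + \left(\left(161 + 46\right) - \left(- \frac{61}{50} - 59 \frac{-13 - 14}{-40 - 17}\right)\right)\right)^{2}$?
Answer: $\frac{233974396681}{902500} \approx 2.5925 \cdot 10^{5}$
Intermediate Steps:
$\left(273 + \left(\left(161 + 46\right) - \left(- \frac{61}{50} - 59 \frac{-13 - 14}{-40 - 17}\right)\right)\right)^{2} = \left(273 + \left(207 - \left(- \frac{61}{50} - \frac{59}{\left(-57\right) \frac{1}{-27}}\right)\right)\right)^{2} = \left(273 + \left(207 + \left(\frac{59}{\left(-57\right) \left(- \frac{1}{27}\right)} + \frac{61}{50}\right)\right)\right)^{2} = \left(273 + \left(207 + \left(\frac{59}{\frac{19}{9}} + \frac{61}{50}\right)\right)\right)^{2} = \left(273 + \left(207 + \left(59 \cdot \frac{9}{19} + \frac{61}{50}\right)\right)\right)^{2} = \left(273 + \left(207 + \left(\frac{531}{19} + \frac{61}{50}\right)\right)\right)^{2} = \left(273 + \left(207 + \frac{27709}{950}\right)\right)^{2} = \left(273 + \frac{224359}{950}\right)^{2} = \left(\frac{483709}{950}\right)^{2} = \frac{233974396681}{902500}$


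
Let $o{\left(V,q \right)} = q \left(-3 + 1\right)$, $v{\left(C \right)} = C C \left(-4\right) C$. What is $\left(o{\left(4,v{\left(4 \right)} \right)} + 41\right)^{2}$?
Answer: $305809$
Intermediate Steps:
$v{\left(C \right)} = - 4 C^{3}$ ($v{\left(C \right)} = C^{2} \left(-4\right) C = - 4 C^{2} C = - 4 C^{3}$)
$o{\left(V,q \right)} = - 2 q$ ($o{\left(V,q \right)} = q \left(-2\right) = - 2 q$)
$\left(o{\left(4,v{\left(4 \right)} \right)} + 41\right)^{2} = \left(- 2 \left(- 4 \cdot 4^{3}\right) + 41\right)^{2} = \left(- 2 \left(\left(-4\right) 64\right) + 41\right)^{2} = \left(\left(-2\right) \left(-256\right) + 41\right)^{2} = \left(512 + 41\right)^{2} = 553^{2} = 305809$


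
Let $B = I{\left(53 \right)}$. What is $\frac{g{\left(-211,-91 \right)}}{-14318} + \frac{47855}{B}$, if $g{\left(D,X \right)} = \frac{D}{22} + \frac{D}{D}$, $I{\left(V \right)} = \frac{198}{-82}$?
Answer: $- \frac{56185405279}{2834964} \approx -19819.0$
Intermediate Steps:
$I{\left(V \right)} = - \frac{99}{41}$ ($I{\left(V \right)} = 198 \left(- \frac{1}{82}\right) = - \frac{99}{41}$)
$B = - \frac{99}{41} \approx -2.4146$
$g{\left(D,X \right)} = 1 + \frac{D}{22}$ ($g{\left(D,X \right)} = D \frac{1}{22} + 1 = \frac{D}{22} + 1 = 1 + \frac{D}{22}$)
$\frac{g{\left(-211,-91 \right)}}{-14318} + \frac{47855}{B} = \frac{1 + \frac{1}{22} \left(-211\right)}{-14318} + \frac{47855}{- \frac{99}{41}} = \left(1 - \frac{211}{22}\right) \left(- \frac{1}{14318}\right) + 47855 \left(- \frac{41}{99}\right) = \left(- \frac{189}{22}\right) \left(- \frac{1}{14318}\right) - \frac{1962055}{99} = \frac{189}{314996} - \frac{1962055}{99} = - \frac{56185405279}{2834964}$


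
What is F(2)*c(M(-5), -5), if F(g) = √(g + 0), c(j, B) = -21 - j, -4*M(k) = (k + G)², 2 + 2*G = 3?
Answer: -255*√2/16 ≈ -22.539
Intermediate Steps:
G = ½ (G = -1 + (½)*3 = -1 + 3/2 = ½ ≈ 0.50000)
M(k) = -(½ + k)²/4 (M(k) = -(k + ½)²/4 = -(½ + k)²/4)
F(g) = √g
F(2)*c(M(-5), -5) = √2*(-21 - (-1)*(1 + 2*(-5))²/16) = √2*(-21 - (-1)*(1 - 10)²/16) = √2*(-21 - (-1)*(-9)²/16) = √2*(-21 - (-1)*81/16) = √2*(-21 - 1*(-81/16)) = √2*(-21 + 81/16) = √2*(-255/16) = -255*√2/16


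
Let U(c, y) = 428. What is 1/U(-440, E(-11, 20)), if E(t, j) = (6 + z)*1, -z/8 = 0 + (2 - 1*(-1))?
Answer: 1/428 ≈ 0.0023364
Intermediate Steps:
z = -24 (z = -8*(0 + (2 - 1*(-1))) = -8*(0 + (2 + 1)) = -8*(0 + 3) = -8*3 = -24)
E(t, j) = -18 (E(t, j) = (6 - 24)*1 = -18*1 = -18)
1/U(-440, E(-11, 20)) = 1/428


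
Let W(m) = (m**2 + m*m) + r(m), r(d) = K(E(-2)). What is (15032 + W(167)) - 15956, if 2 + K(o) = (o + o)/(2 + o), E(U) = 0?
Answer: 54852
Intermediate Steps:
K(o) = -2 + 2*o/(2 + o) (K(o) = -2 + (o + o)/(2 + o) = -2 + (2*o)/(2 + o) = -2 + 2*o/(2 + o))
r(d) = -2 (r(d) = -4/(2 + 0) = -4/2 = -4*1/2 = -2)
W(m) = -2 + 2*m**2 (W(m) = (m**2 + m*m) - 2 = (m**2 + m**2) - 2 = 2*m**2 - 2 = -2 + 2*m**2)
(15032 + W(167)) - 15956 = (15032 + (-2 + 2*167**2)) - 15956 = (15032 + (-2 + 2*27889)) - 15956 = (15032 + (-2 + 55778)) - 15956 = (15032 + 55776) - 15956 = 70808 - 15956 = 54852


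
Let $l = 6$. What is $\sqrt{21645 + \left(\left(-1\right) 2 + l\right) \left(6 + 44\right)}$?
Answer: $\sqrt{21845} \approx 147.8$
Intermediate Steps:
$\sqrt{21645 + \left(\left(-1\right) 2 + l\right) \left(6 + 44\right)} = \sqrt{21645 + \left(\left(-1\right) 2 + 6\right) \left(6 + 44\right)} = \sqrt{21645 + \left(-2 + 6\right) 50} = \sqrt{21645 + 4 \cdot 50} = \sqrt{21645 + 200} = \sqrt{21845}$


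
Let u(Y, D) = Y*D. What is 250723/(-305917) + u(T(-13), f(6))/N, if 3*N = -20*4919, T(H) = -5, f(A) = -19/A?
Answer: -9872263919/12038445784 ≈ -0.82006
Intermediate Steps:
u(Y, D) = D*Y
N = -98380/3 (N = (-20*4919)/3 = (⅓)*(-98380) = -98380/3 ≈ -32793.)
250723/(-305917) + u(T(-13), f(6))/N = 250723/(-305917) + (-19/6*(-5))/(-98380/3) = 250723*(-1/305917) + (-19*⅙*(-5))*(-3/98380) = -250723/305917 - 19/6*(-5)*(-3/98380) = -250723/305917 + (95/6)*(-3/98380) = -250723/305917 - 19/39352 = -9872263919/12038445784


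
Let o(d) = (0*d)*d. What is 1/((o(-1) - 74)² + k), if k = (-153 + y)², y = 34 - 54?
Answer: 1/35405 ≈ 2.8245e-5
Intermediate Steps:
o(d) = 0 (o(d) = 0*d = 0)
y = -20
k = 29929 (k = (-153 - 20)² = (-173)² = 29929)
1/((o(-1) - 74)² + k) = 1/((0 - 74)² + 29929) = 1/((-74)² + 29929) = 1/(5476 + 29929) = 1/35405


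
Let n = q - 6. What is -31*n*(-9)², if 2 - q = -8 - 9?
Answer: -32643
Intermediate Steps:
q = 19 (q = 2 - (-8 - 9) = 2 - 1*(-17) = 2 + 17 = 19)
n = 13 (n = 19 - 6 = 13)
-31*n*(-9)² = -31*13*(-9)² = -403*81 = -32643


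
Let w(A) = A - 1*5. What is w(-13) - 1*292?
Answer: -310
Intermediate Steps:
w(A) = -5 + A (w(A) = A - 5 = -5 + A)
w(-13) - 1*292 = (-5 - 13) - 1*292 = -18 - 292 = -310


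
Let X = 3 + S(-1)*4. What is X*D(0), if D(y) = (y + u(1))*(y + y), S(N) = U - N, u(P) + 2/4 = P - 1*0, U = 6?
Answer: 0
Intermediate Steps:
u(P) = -½ + P (u(P) = -½ + (P - 1*0) = -½ + (P + 0) = -½ + P)
S(N) = 6 - N
X = 31 (X = 3 + (6 - 1*(-1))*4 = 3 + (6 + 1)*4 = 3 + 7*4 = 3 + 28 = 31)
D(y) = 2*y*(½ + y) (D(y) = (y + (-½ + 1))*(y + y) = (y + ½)*(2*y) = (½ + y)*(2*y) = 2*y*(½ + y))
X*D(0) = 31*(0*(1 + 2*0)) = 31*(0*(1 + 0)) = 31*(0*1) = 31*0 = 0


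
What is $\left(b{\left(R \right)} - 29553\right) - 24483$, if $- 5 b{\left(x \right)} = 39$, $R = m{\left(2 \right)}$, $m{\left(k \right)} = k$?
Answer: $- \frac{270219}{5} \approx -54044.0$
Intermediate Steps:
$R = 2$
$b{\left(x \right)} = - \frac{39}{5}$ ($b{\left(x \right)} = \left(- \frac{1}{5}\right) 39 = - \frac{39}{5}$)
$\left(b{\left(R \right)} - 29553\right) - 24483 = \left(- \frac{39}{5} - 29553\right) - 24483 = - \frac{147804}{5} - 24483 = - \frac{270219}{5}$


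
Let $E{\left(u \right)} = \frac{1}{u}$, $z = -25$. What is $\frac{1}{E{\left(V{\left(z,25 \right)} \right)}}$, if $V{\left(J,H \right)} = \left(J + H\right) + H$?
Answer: $25$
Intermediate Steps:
$V{\left(J,H \right)} = J + 2 H$ ($V{\left(J,H \right)} = \left(H + J\right) + H = J + 2 H$)
$\frac{1}{E{\left(V{\left(z,25 \right)} \right)}} = \frac{1}{\frac{1}{-25 + 2 \cdot 25}} = \frac{1}{\frac{1}{-25 + 50}} = \frac{1}{\frac{1}{25}} = 25$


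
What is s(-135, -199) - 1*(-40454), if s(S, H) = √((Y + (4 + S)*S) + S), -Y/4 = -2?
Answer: 40454 + √17558 ≈ 40587.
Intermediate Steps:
Y = 8 (Y = -4*(-2) = 8)
s(S, H) = √(8 + S + S*(4 + S)) (s(S, H) = √((8 + (4 + S)*S) + S) = √((8 + S*(4 + S)) + S) = √(8 + S + S*(4 + S)))
s(-135, -199) - 1*(-40454) = √(8 + (-135)² + 5*(-135)) - 1*(-40454) = √(8 + 18225 - 675) + 40454 = √17558 + 40454 = 40454 + √17558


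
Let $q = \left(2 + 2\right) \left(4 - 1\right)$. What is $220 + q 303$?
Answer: $3856$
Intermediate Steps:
$q = 12$ ($q = 4 \left(4 - 1\right) = 4 \cdot 3 = 12$)
$220 + q 303 = 220 + 12 \cdot 303 = 220 + 3636 = 3856$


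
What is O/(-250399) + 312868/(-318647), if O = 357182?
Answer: -192156807086/79788890153 ≈ -2.4083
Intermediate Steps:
O/(-250399) + 312868/(-318647) = 357182/(-250399) + 312868/(-318647) = 357182*(-1/250399) + 312868*(-1/318647) = -357182/250399 - 312868/318647 = -192156807086/79788890153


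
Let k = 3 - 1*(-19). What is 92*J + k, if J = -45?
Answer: -4118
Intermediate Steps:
k = 22 (k = 3 + 19 = 22)
92*J + k = 92*(-45) + 22 = -4140 + 22 = -4118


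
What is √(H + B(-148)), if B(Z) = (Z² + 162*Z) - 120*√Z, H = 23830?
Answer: √(21758 - 240*I*√37) ≈ 147.59 - 4.9457*I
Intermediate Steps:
B(Z) = Z² - 120*√Z + 162*Z
√(H + B(-148)) = √(23830 + ((-148)² - 240*I*√37 + 162*(-148))) = √(23830 + (21904 - 240*I*√37 - 23976)) = √(23830 + (-2072 - 240*I*√37)) = √(21758 - 240*I*√37)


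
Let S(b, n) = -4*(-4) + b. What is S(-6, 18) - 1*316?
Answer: -306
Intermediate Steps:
S(b, n) = 16 + b
S(-6, 18) - 1*316 = (16 - 6) - 1*316 = 10 - 316 = -306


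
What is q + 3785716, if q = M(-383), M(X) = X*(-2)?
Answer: 3786482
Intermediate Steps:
M(X) = -2*X
q = 766 (q = -2*(-383) = 766)
q + 3785716 = 766 + 3785716 = 3786482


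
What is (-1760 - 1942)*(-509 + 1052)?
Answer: -2010186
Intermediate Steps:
(-1760 - 1942)*(-509 + 1052) = -3702*543 = -2010186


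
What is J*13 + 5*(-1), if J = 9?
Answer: 112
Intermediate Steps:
J*13 + 5*(-1) = 9*13 + 5*(-1) = 117 - 5 = 112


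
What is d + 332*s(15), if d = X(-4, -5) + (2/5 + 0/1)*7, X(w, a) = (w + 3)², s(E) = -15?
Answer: -24881/5 ≈ -4976.2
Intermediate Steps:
X(w, a) = (3 + w)²
d = 19/5 (d = (3 - 4)² + (2/5 + 0/1)*7 = (-1)² + (2*(⅕) + 0*1)*7 = 1 + (⅖ + 0)*7 = 1 + (⅖)*7 = 1 + 14/5 = 19/5 ≈ 3.8000)
d + 332*s(15) = 19/5 + 332*(-15) = 19/5 - 4980 = -24881/5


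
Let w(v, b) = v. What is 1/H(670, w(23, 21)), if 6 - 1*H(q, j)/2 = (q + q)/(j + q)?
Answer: 693/5636 ≈ 0.12296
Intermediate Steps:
H(q, j) = 12 - 4*q/(j + q) (H(q, j) = 12 - 2*(q + q)/(j + q) = 12 - 2*2*q/(j + q) = 12 - 4*q/(j + q))
1/H(670, w(23, 21)) = 1/(4*(2*670 + 3*23)/(23 + 670)) = 1/(4*(1340 + 69)/693) = 1/(4*(1/693)*1409) = 1/(5636/693) = 693/5636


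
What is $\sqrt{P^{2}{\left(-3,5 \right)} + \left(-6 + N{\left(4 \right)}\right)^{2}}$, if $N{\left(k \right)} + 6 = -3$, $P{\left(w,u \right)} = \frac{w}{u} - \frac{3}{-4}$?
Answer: $\frac{3 \sqrt{10001}}{20} \approx 15.001$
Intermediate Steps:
$P{\left(w,u \right)} = \frac{3}{4} + \frac{w}{u}$ ($P{\left(w,u \right)} = \frac{w}{u} - - \frac{3}{4} = \frac{w}{u} + \frac{3}{4} = \frac{3}{4} + \frac{w}{u}$)
$N{\left(k \right)} = -9$ ($N{\left(k \right)} = -6 - 3 = -9$)
$\sqrt{P^{2}{\left(-3,5 \right)} + \left(-6 + N{\left(4 \right)}\right)^{2}} = \sqrt{\left(\frac{3}{4} - \frac{3}{5}\right)^{2} + \left(-6 - 9\right)^{2}} = \sqrt{\left(\frac{3}{4} - \frac{3}{5}\right)^{2} + \left(-15\right)^{2}} = \sqrt{\left(\frac{3}{4} - \frac{3}{5}\right)^{2} + 225} = \sqrt{\left(\frac{3}{20}\right)^{2} + 225} = \sqrt{\frac{9}{400} + 225} = \sqrt{\frac{90009}{400}} = \frac{3 \sqrt{10001}}{20}$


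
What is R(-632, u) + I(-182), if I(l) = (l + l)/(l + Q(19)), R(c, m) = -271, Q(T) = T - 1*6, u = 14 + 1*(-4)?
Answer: -3495/13 ≈ -268.85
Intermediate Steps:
u = 10 (u = 14 - 4 = 10)
Q(T) = -6 + T (Q(T) = T - 6 = -6 + T)
I(l) = 2*l/(13 + l) (I(l) = (l + l)/(l + (-6 + 19)) = (2*l)/(l + 13) = (2*l)/(13 + l) = 2*l/(13 + l))
R(-632, u) + I(-182) = -271 + 2*(-182)/(13 - 182) = -271 + 2*(-182)/(-169) = -271 + 2*(-182)*(-1/169) = -271 + 28/13 = -3495/13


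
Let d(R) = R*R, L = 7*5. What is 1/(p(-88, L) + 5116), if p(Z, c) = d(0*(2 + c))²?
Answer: 1/5116 ≈ 0.00019547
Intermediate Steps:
L = 35
d(R) = R²
p(Z, c) = 0 (p(Z, c) = ((0*(2 + c))²)² = (0²)² = 0² = 0)
1/(p(-88, L) + 5116) = 1/(0 + 5116) = 1/5116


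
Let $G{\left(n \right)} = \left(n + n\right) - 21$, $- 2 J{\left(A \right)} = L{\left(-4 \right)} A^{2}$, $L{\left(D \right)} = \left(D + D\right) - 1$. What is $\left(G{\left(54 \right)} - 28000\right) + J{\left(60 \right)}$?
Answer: $-11713$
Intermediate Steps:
$L{\left(D \right)} = -1 + 2 D$ ($L{\left(D \right)} = 2 D - 1 = -1 + 2 D$)
$J{\left(A \right)} = \frac{9 A^{2}}{2}$ ($J{\left(A \right)} = - \frac{\left(-1 + 2 \left(-4\right)\right) A^{2}}{2} = - \frac{\left(-1 - 8\right) A^{2}}{2} = - \frac{\left(-9\right) A^{2}}{2} = \frac{9 A^{2}}{2}$)
$G{\left(n \right)} = -21 + 2 n$ ($G{\left(n \right)} = 2 n - 21 = -21 + 2 n$)
$\left(G{\left(54 \right)} - 28000\right) + J{\left(60 \right)} = \left(\left(-21 + 2 \cdot 54\right) - 28000\right) + \frac{9 \cdot 60^{2}}{2} = \left(\left(-21 + 108\right) - 28000\right) + \frac{9}{2} \cdot 3600 = \left(87 - 28000\right) + 16200 = -27913 + 16200 = -11713$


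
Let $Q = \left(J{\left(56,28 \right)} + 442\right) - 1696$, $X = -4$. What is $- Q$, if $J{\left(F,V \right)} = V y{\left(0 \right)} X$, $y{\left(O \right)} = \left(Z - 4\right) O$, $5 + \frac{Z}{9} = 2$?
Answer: $1254$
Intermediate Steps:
$Z = -27$ ($Z = -45 + 9 \cdot 2 = -45 + 18 = -27$)
$y{\left(O \right)} = - 31 O$ ($y{\left(O \right)} = \left(-27 - 4\right) O = - 31 O$)
$J{\left(F,V \right)} = 0$ ($J{\left(F,V \right)} = V \left(\left(-31\right) 0\right) \left(-4\right) = V 0 \left(-4\right) = 0 \left(-4\right) = 0$)
$Q = -1254$ ($Q = \left(0 + 442\right) - 1696 = 442 - 1696 = -1254$)
$- Q = \left(-1\right) \left(-1254\right) = 1254$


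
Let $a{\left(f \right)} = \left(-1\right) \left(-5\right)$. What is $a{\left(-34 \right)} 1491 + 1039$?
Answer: $8494$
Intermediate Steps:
$a{\left(f \right)} = 5$
$a{\left(-34 \right)} 1491 + 1039 = 5 \cdot 1491 + 1039 = 7455 + 1039 = 8494$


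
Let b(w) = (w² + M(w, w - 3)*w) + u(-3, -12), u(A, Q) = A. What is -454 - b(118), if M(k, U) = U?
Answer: -27945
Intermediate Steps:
b(w) = -3 + w² + w*(-3 + w) (b(w) = (w² + (w - 3)*w) - 3 = (w² + (-3 + w)*w) - 3 = (w² + w*(-3 + w)) - 3 = -3 + w² + w*(-3 + w))
-454 - b(118) = -454 - (-3 + 118² + 118*(-3 + 118)) = -454 - (-3 + 13924 + 118*115) = -454 - (-3 + 13924 + 13570) = -454 - 1*27491 = -454 - 27491 = -27945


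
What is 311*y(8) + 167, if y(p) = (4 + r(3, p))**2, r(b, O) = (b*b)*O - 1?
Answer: 1749542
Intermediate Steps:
r(b, O) = -1 + O*b**2 (r(b, O) = b**2*O - 1 = O*b**2 - 1 = -1 + O*b**2)
y(p) = (3 + 9*p)**2 (y(p) = (4 + (-1 + p*3**2))**2 = (4 + (-1 + p*9))**2 = (4 + (-1 + 9*p))**2 = (3 + 9*p)**2)
311*y(8) + 167 = 311*(9*(1 + 3*8)**2) + 167 = 311*(9*(1 + 24)**2) + 167 = 311*(9*25**2) + 167 = 311*(9*625) + 167 = 311*5625 + 167 = 1749375 + 167 = 1749542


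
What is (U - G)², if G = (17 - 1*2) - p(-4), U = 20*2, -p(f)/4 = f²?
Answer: 1521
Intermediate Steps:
p(f) = -4*f²
U = 40
G = 79 (G = (17 - 1*2) - (-4)*(-4)² = (17 - 2) - (-4)*16 = 15 - 1*(-64) = 15 + 64 = 79)
(U - G)² = (40 - 1*79)² = (40 - 79)² = (-39)² = 1521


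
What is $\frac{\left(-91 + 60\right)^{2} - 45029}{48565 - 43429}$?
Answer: $- \frac{11017}{1284} \approx -8.5802$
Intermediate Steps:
$\frac{\left(-91 + 60\right)^{2} - 45029}{48565 - 43429} = \frac{\left(-31\right)^{2} - 45029}{5136} = \left(961 - 45029\right) \frac{1}{5136} = \left(-44068\right) \frac{1}{5136} = - \frac{11017}{1284}$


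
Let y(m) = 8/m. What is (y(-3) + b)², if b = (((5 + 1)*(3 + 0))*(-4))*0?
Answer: 64/9 ≈ 7.1111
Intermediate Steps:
b = 0 (b = ((6*3)*(-4))*0 = (18*(-4))*0 = -72*0 = 0)
(y(-3) + b)² = (8/(-3) + 0)² = (8*(-⅓) + 0)² = (-8/3 + 0)² = (-8/3)² = 64/9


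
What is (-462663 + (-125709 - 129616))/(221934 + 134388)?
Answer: -358994/178161 ≈ -2.0150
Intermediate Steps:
(-462663 + (-125709 - 129616))/(221934 + 134388) = (-462663 - 255325)/356322 = -717988*1/356322 = -358994/178161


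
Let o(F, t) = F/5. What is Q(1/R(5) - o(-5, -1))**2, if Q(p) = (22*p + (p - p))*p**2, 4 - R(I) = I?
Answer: 0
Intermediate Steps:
R(I) = 4 - I
o(F, t) = F/5 (o(F, t) = F*(1/5) = F/5)
Q(p) = 22*p**3 (Q(p) = (22*p + 0)*p**2 = (22*p)*p**2 = 22*p**3)
Q(1/R(5) - o(-5, -1))**2 = (22*(1/(4 - 1*5) - (-5)/5)**3)**2 = (22*(1/(4 - 5) - 1*(-1))**3)**2 = (22*(1/(-1) + 1)**3)**2 = (22*(-1 + 1)**3)**2 = (22*0**3)**2 = (22*0)**2 = 0**2 = 0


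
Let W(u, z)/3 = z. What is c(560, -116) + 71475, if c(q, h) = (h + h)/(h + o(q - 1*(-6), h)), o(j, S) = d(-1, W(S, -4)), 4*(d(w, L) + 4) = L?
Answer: 8791657/123 ≈ 71477.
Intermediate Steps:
W(u, z) = 3*z
d(w, L) = -4 + L/4
o(j, S) = -7 (o(j, S) = -4 + (3*(-4))/4 = -4 + (¼)*(-12) = -4 - 3 = -7)
c(q, h) = 2*h/(-7 + h) (c(q, h) = (h + h)/(h - 7) = (2*h)/(-7 + h) = 2*h/(-7 + h))
c(560, -116) + 71475 = 2*(-116)/(-7 - 116) + 71475 = 2*(-116)/(-123) + 71475 = 2*(-116)*(-1/123) + 71475 = 232/123 + 71475 = 8791657/123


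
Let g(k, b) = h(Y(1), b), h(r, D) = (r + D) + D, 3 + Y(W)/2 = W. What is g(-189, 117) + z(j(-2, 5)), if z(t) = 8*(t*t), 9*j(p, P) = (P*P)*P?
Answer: 143630/81 ≈ 1773.2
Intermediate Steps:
Y(W) = -6 + 2*W
j(p, P) = P³/9 (j(p, P) = ((P*P)*P)/9 = (P²*P)/9 = P³/9)
h(r, D) = r + 2*D (h(r, D) = (D + r) + D = r + 2*D)
g(k, b) = -4 + 2*b (g(k, b) = (-6 + 2*1) + 2*b = (-6 + 2) + 2*b = -4 + 2*b)
z(t) = 8*t²
g(-189, 117) + z(j(-2, 5)) = (-4 + 2*117) + 8*((⅑)*5³)² = (-4 + 234) + 8*((⅑)*125)² = 230 + 8*(125/9)² = 230 + 8*(15625/81) = 230 + 125000/81 = 143630/81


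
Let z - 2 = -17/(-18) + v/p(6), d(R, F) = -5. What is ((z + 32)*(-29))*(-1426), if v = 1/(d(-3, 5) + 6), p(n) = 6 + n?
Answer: 26073697/18 ≈ 1.4485e+6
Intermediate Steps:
v = 1 (v = 1/(-5 + 6) = 1/1 = 1)
z = 109/36 (z = 2 + (-17/(-18) + 1/(6 + 6)) = 2 + (-17*(-1/18) + 1/12) = 2 + (17/18 + 1*(1/12)) = 2 + (17/18 + 1/12) = 2 + 37/36 = 109/36 ≈ 3.0278)
((z + 32)*(-29))*(-1426) = ((109/36 + 32)*(-29))*(-1426) = ((1261/36)*(-29))*(-1426) = -36569/36*(-1426) = 26073697/18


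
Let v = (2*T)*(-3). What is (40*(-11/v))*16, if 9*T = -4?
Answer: -2640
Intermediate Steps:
T = -4/9 (T = (1/9)*(-4) = -4/9 ≈ -0.44444)
v = 8/3 (v = (2*(-4/9))*(-3) = -8/9*(-3) = 8/3 ≈ 2.6667)
(40*(-11/v))*16 = (40*(-11/8/3))*16 = (40*(-11*3/8))*16 = (40*(-33/8))*16 = -165*16 = -2640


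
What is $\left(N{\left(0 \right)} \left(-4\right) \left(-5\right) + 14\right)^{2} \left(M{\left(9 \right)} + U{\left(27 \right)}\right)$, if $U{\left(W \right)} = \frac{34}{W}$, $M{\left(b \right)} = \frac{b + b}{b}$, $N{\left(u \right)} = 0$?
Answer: $\frac{17248}{27} \approx 638.81$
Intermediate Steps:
$M{\left(b \right)} = 2$ ($M{\left(b \right)} = \frac{2 b}{b} = 2$)
$\left(N{\left(0 \right)} \left(-4\right) \left(-5\right) + 14\right)^{2} \left(M{\left(9 \right)} + U{\left(27 \right)}\right) = \left(0 \left(-4\right) \left(-5\right) + 14\right)^{2} \left(2 + \frac{34}{27}\right) = \left(0 \left(-5\right) + 14\right)^{2} \left(2 + 34 \cdot \frac{1}{27}\right) = \left(0 + 14\right)^{2} \left(2 + \frac{34}{27}\right) = 14^{2} \cdot \frac{88}{27} = 196 \cdot \frac{88}{27} = \frac{17248}{27}$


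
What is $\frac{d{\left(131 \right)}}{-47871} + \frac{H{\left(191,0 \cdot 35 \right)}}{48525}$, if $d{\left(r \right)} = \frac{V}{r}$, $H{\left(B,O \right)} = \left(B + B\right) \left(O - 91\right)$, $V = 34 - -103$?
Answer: $- \frac{72667553629}{101435058675} \approx -0.71639$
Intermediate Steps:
$V = 137$ ($V = 34 + 103 = 137$)
$H{\left(B,O \right)} = 2 B \left(-91 + O\right)$
$d{\left(r \right)} = \frac{137}{r}$
$\frac{d{\left(131 \right)}}{-47871} + \frac{H{\left(191,0 \cdot 35 \right)}}{48525} = \frac{137 \cdot \frac{1}{131}}{-47871} + \frac{2 \cdot 191 \left(-91 + 0 \cdot 35\right)}{48525} = 137 \cdot \frac{1}{131} \left(- \frac{1}{47871}\right) + 2 \cdot 191 \left(-91 + 0\right) \frac{1}{48525} = \frac{137}{131} \left(- \frac{1}{47871}\right) + 2 \cdot 191 \left(-91\right) \frac{1}{48525} = - \frac{137}{6271101} - \frac{34762}{48525} = - \frac{72667553629}{101435058675}$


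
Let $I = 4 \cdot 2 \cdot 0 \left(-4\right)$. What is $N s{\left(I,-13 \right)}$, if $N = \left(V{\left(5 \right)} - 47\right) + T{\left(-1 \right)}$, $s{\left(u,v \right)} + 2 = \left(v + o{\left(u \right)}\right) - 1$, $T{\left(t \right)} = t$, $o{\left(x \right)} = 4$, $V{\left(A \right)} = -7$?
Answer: $660$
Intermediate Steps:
$I = 0$ ($I = 8 \cdot 0 = 0$)
$s{\left(u,v \right)} = 1 + v$ ($s{\left(u,v \right)} = -2 + \left(\left(v + 4\right) - 1\right) = -2 + \left(\left(4 + v\right) - 1\right) = -2 + \left(3 + v\right) = 1 + v$)
$N = -55$ ($N = \left(-7 - 47\right) - 1 = -54 - 1 = -55$)
$N s{\left(I,-13 \right)} = - 55 \left(1 - 13\right) = \left(-55\right) \left(-12\right) = 660$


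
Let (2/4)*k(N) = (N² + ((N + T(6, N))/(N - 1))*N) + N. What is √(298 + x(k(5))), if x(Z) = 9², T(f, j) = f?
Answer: √379 ≈ 19.468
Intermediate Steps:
k(N) = 2*N + 2*N² + 2*N*(6 + N)/(-1 + N) (k(N) = 2*((N² + ((N + 6)/(N - 1))*N) + N) = 2*((N² + ((6 + N)/(-1 + N))*N) + N) = 2*((N² + N*(6 + N)/(-1 + N)) + N) = 2*(N + N² + N*(6 + N)/(-1 + N)) = 2*N + 2*N² + 2*N*(6 + N)/(-1 + N))
x(Z) = 81
√(298 + x(k(5))) = √(298 + 81) = √379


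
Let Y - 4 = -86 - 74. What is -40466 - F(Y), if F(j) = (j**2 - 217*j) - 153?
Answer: -98501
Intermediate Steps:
Y = -156 (Y = 4 + (-86 - 74) = 4 - 160 = -156)
F(j) = -153 + j**2 - 217*j
-40466 - F(Y) = -40466 - (-153 + (-156)**2 - 217*(-156)) = -40466 - (-153 + 24336 + 33852) = -40466 - 1*58035 = -40466 - 58035 = -98501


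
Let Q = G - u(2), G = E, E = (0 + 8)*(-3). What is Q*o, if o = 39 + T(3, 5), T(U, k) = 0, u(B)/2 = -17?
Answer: 390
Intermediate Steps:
u(B) = -34 (u(B) = 2*(-17) = -34)
E = -24 (E = 8*(-3) = -24)
G = -24
o = 39 (o = 39 + 0 = 39)
Q = 10 (Q = -24 - 1*(-34) = -24 + 34 = 10)
Q*o = 10*39 = 390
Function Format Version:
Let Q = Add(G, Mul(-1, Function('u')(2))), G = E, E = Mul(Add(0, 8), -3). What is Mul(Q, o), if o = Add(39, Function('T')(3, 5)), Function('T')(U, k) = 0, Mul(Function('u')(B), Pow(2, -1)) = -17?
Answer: 390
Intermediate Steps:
Function('u')(B) = -34 (Function('u')(B) = Mul(2, -17) = -34)
E = -24 (E = Mul(8, -3) = -24)
G = -24
o = 39 (o = Add(39, 0) = 39)
Q = 10 (Q = Add(-24, Mul(-1, -34)) = Add(-24, 34) = 10)
Mul(Q, o) = Mul(10, 39) = 390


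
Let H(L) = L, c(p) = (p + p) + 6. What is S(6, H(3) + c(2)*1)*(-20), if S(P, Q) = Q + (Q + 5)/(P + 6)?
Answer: -290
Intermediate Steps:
c(p) = 6 + 2*p (c(p) = 2*p + 6 = 6 + 2*p)
S(P, Q) = Q + (5 + Q)/(6 + P)
S(6, H(3) + c(2)*1)*(-20) = ((5 + 7*(3 + (6 + 2*2)*1) + 6*(3 + (6 + 2*2)*1))/(6 + 6))*(-20) = ((5 + 7*(3 + (6 + 4)*1) + 6*(3 + (6 + 4)*1))/12)*(-20) = ((5 + 7*(3 + 10*1) + 6*(3 + 10*1))/12)*(-20) = ((5 + 7*(3 + 10) + 6*(3 + 10))/12)*(-20) = ((5 + 7*13 + 6*13)/12)*(-20) = ((5 + 91 + 78)/12)*(-20) = ((1/12)*174)*(-20) = (29/2)*(-20) = -290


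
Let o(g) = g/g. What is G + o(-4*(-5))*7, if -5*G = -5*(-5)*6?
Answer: -23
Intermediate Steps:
G = -30 (G = -(-5*(-5))*6/5 = -5*6 = -1/5*150 = -30)
o(g) = 1
G + o(-4*(-5))*7 = -30 + 1*7 = -30 + 7 = -23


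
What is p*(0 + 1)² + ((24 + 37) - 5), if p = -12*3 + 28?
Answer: 48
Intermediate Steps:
p = -8 (p = -36 + 28 = -8)
p*(0 + 1)² + ((24 + 37) - 5) = -8*(0 + 1)² + ((24 + 37) - 5) = -8*1² + (61 - 5) = -8*1 + 56 = -8 + 56 = 48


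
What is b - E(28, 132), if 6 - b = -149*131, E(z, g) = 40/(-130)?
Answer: 253829/13 ≈ 19525.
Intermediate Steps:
E(z, g) = -4/13 (E(z, g) = 40*(-1/130) = -4/13)
b = 19525 (b = 6 - (-149)*131 = 6 - 1*(-19519) = 6 + 19519 = 19525)
b - E(28, 132) = 19525 - 1*(-4/13) = 19525 + 4/13 = 253829/13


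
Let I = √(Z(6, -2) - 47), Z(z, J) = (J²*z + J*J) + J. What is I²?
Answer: -21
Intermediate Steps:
Z(z, J) = J + J² + z*J² (Z(z, J) = (z*J² + J²) + J = (J² + z*J²) + J = J + J² + z*J²)
I = I*√21 (I = √(-2*(1 - 2 - 2*6) - 47) = √(-2*(1 - 2 - 12) - 47) = √(-2*(-13) - 47) = √(26 - 47) = √(-21) = I*√21 ≈ 4.5826*I)
I² = (I*√21)² = -21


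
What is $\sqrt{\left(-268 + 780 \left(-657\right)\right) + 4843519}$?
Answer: $3 \sqrt{481199} \approx 2081.1$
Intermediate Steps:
$\sqrt{\left(-268 + 780 \left(-657\right)\right) + 4843519} = \sqrt{\left(-268 - 512460\right) + 4843519} = \sqrt{-512728 + 4843519} = \sqrt{4330791} = 3 \sqrt{481199}$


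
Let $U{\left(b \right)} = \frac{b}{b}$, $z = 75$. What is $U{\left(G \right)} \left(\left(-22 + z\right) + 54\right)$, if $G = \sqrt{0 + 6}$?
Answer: $107$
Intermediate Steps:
$G = \sqrt{6} \approx 2.4495$
$U{\left(b \right)} = 1$
$U{\left(G \right)} \left(\left(-22 + z\right) + 54\right) = 1 \left(\left(-22 + 75\right) + 54\right) = 1 \left(53 + 54\right) = 1 \cdot 107 = 107$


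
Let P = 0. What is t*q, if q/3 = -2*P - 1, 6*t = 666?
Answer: -333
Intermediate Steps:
t = 111 (t = (1/6)*666 = 111)
q = -3 (q = 3*(-2*0 - 1) = 3*(0 - 1) = 3*(-1) = -3)
t*q = 111*(-3) = -333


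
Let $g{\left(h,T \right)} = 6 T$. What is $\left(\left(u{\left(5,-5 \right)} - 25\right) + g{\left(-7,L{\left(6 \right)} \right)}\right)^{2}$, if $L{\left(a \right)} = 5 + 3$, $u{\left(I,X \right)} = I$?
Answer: $784$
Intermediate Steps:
$L{\left(a \right)} = 8$
$\left(\left(u{\left(5,-5 \right)} - 25\right) + g{\left(-7,L{\left(6 \right)} \right)}\right)^{2} = \left(\left(5 - 25\right) + 6 \cdot 8\right)^{2} = \left(\left(5 - 25\right) + 48\right)^{2} = \left(-20 + 48\right)^{2} = 28^{2} = 784$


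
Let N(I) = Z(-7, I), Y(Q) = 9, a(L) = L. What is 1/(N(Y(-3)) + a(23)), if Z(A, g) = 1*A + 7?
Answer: 1/23 ≈ 0.043478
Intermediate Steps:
Z(A, g) = 7 + A (Z(A, g) = A + 7 = 7 + A)
N(I) = 0 (N(I) = 7 - 7 = 0)
1/(N(Y(-3)) + a(23)) = 1/(0 + 23) = 1/23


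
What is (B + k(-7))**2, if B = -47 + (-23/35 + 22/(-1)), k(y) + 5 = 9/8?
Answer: 423906921/78400 ≈ 5407.0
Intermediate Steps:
k(y) = -31/8 (k(y) = -5 + 9/8 = -31/8)
B = -2438/35 (B = -47 + (-23*1/35 + 22*(-1)) = -47 + (-23/35 - 22) = -47 - 793/35 = -2438/35 ≈ -69.657)
(B + k(-7))**2 = (-2438/35 - 31/8)**2 = (-20589/280)**2 = 423906921/78400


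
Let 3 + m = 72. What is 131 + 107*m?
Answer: 7514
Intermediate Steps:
m = 69 (m = -3 + 72 = 69)
131 + 107*m = 131 + 107*69 = 131 + 7383 = 7514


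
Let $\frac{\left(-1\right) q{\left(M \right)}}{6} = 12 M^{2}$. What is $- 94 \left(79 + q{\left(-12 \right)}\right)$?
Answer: $967166$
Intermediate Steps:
$q{\left(M \right)} = - 72 M^{2}$ ($q{\left(M \right)} = - 6 \cdot 12 M^{2} = - 72 M^{2}$)
$- 94 \left(79 + q{\left(-12 \right)}\right) = - 94 \left(79 - 72 \left(-12\right)^{2}\right) = - 94 \left(79 - 10368\right) = \left(-94\right) \left(-10289\right) = 967166$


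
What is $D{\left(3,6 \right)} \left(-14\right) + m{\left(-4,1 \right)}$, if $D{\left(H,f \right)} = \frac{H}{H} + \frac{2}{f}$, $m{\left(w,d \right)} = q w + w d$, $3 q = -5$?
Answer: $-16$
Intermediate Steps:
$q = - \frac{5}{3}$ ($q = \frac{1}{3} \left(-5\right) = - \frac{5}{3} \approx -1.6667$)
$m{\left(w,d \right)} = - \frac{5 w}{3} + d w$ ($m{\left(w,d \right)} = - \frac{5 w}{3} + w d = - \frac{5 w}{3} + d w$)
$D{\left(H,f \right)} = 1 + \frac{2}{f}$
$D{\left(3,6 \right)} \left(-14\right) + m{\left(-4,1 \right)} = \frac{2 + 6}{6} \left(-14\right) + \frac{1}{3} \left(-4\right) \left(-5 + 3 \cdot 1\right) = \frac{1}{6} \cdot 8 \left(-14\right) + \frac{1}{3} \left(-4\right) \left(-5 + 3\right) = \frac{4}{3} \left(-14\right) + \frac{1}{3} \left(-4\right) \left(-2\right) = - \frac{56}{3} + \frac{8}{3} = -16$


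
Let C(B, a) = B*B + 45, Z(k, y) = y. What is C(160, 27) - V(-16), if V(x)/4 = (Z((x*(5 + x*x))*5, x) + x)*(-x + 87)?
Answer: 38829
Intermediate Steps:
C(B, a) = 45 + B² (C(B, a) = B² + 45 = 45 + B²)
V(x) = 8*x*(87 - x) (V(x) = 4*((x + x)*(-x + 87)) = 4*((2*x)*(87 - x)) = 4*(2*x*(87 - x)) = 8*x*(87 - x))
C(160, 27) - V(-16) = (45 + 160²) - 8*(-16)*(87 - 1*(-16)) = (45 + 25600) - 8*(-16)*(87 + 16) = 25645 - 8*(-16)*103 = 25645 - 1*(-13184) = 25645 + 13184 = 38829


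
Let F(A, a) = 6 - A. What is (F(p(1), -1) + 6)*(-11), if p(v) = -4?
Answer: -176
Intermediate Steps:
(F(p(1), -1) + 6)*(-11) = ((6 - 1*(-4)) + 6)*(-11) = ((6 + 4) + 6)*(-11) = (10 + 6)*(-11) = 16*(-11) = -176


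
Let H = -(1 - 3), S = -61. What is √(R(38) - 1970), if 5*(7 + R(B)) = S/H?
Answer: I*√198310/10 ≈ 44.532*I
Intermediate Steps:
H = 2 (H = -1*(-2) = 2)
R(B) = -131/10 (R(B) = -7 + (-61/2)/5 = -7 + (-61*½)/5 = -7 + (⅕)*(-61/2) = -7 - 61/10 = -131/10)
√(R(38) - 1970) = √(-131/10 - 1970) = √(-19831/10) = I*√198310/10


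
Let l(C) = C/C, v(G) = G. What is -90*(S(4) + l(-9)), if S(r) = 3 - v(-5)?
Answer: -810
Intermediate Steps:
l(C) = 1
S(r) = 8 (S(r) = 3 - 1*(-5) = 3 + 5 = 8)
-90*(S(4) + l(-9)) = -90*(8 + 1) = -90*9 = -810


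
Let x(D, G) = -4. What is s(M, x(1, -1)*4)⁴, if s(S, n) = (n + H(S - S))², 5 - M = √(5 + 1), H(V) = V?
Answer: 4294967296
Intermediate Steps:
M = 5 - √6 (M = 5 - √(5 + 1) = 5 - √6 ≈ 2.5505)
s(S, n) = n² (s(S, n) = (n + (S - S))² = (n + 0)² = n²)
s(M, x(1, -1)*4)⁴ = ((-4*4)²)⁴ = ((-16)²)⁴ = 256⁴ = 4294967296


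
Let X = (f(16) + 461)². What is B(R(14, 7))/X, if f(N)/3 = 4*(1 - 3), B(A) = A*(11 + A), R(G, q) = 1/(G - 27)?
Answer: -142/32273761 ≈ -4.3999e-6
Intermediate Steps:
R(G, q) = 1/(-27 + G)
f(N) = -24 (f(N) = 3*(4*(1 - 3)) = 3*(4*(-2)) = 3*(-8) = -24)
X = 190969 (X = (-24 + 461)² = 437² = 190969)
B(R(14, 7))/X = ((11 + 1/(-27 + 14))/(-27 + 14))/190969 = ((11 + 1/(-13))/(-13))*(1/190969) = -(11 - 1/13)/13*(1/190969) = -1/13*142/13*(1/190969) = -142/169*1/190969 = -142/32273761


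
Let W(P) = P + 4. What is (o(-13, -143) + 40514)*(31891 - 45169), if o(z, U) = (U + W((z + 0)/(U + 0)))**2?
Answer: -96092593884/121 ≈ -7.9415e+8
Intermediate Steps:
W(P) = 4 + P
o(z, U) = (4 + U + z/U)**2 (o(z, U) = (U + (4 + (z + 0)/(U + 0)))**2 = (U + (4 + z/U))**2 = (4 + U + z/U)**2)
(o(-13, -143) + 40514)*(31891 - 45169) = ((4 - 143 - 13/(-143))**2 + 40514)*(31891 - 45169) = ((4 - 143 - 13*(-1/143))**2 + 40514)*(-13278) = ((4 - 143 + 1/11)**2 + 40514)*(-13278) = ((-1528/11)**2 + 40514)*(-13278) = (2334784/121 + 40514)*(-13278) = (7236978/121)*(-13278) = -96092593884/121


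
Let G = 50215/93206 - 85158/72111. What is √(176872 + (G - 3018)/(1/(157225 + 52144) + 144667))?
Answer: √651609495514672083087832970561729660826/60696574884752196 ≈ 420.56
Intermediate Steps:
G = -1438727561/2240392622 (G = 50215*(1/93206) - 85158*1/72111 = 50215/93206 - 28386/24037 = -1438727561/2240392622 ≈ -0.64218)
√(176872 + (G - 3018)/(1/(157225 + 52144) + 144667)) = √(176872 + (-1438727561/2240392622 - 3018)/(1/(157225 + 52144) + 144667)) = √(176872 - 6762943660757/(2240392622*(1/209369 + 144667))) = √(176872 - 6762943660757/(2240392622*30288785124/209369)) = √(176872 - 6762943660757/2240392622*209369/30288785124) = √(176872 - 1415950751309032333/67858770721152955128) = √(12002315079041014170367283/67858770721152955128) = √651609495514672083087832970561729660826/60696574884752196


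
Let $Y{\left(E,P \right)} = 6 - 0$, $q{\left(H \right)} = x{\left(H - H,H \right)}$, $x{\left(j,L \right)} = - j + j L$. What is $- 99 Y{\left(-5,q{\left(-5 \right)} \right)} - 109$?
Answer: $-703$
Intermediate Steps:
$x{\left(j,L \right)} = - j + L j$
$q{\left(H \right)} = 0$ ($q{\left(H \right)} = \left(H - H\right) \left(-1 + H\right) = 0 \left(-1 + H\right) = 0$)
$Y{\left(E,P \right)} = 6$ ($Y{\left(E,P \right)} = 6 + 0 = 6$)
$- 99 Y{\left(-5,q{\left(-5 \right)} \right)} - 109 = \left(-99\right) 6 - 109 = -594 - 109 = -703$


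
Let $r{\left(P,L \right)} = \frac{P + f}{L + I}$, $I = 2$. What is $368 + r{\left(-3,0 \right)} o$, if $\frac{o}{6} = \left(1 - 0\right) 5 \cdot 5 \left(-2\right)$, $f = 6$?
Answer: $-82$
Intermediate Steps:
$r{\left(P,L \right)} = \frac{6 + P}{2 + L}$ ($r{\left(P,L \right)} = \frac{P + 6}{L + 2} = \frac{6 + P}{2 + L}$)
$o = -300$ ($o = 6 \left(1 - 0\right) 5 \cdot 5 \left(-2\right) = 6 \left(1 + 0\right) 5 \cdot 5 \left(-2\right) = 6 \cdot 1 \cdot 5 \cdot 5 \left(-2\right) = 6 \cdot 5 \cdot 5 \left(-2\right) = 6 \cdot 25 \left(-2\right) = 6 \left(-50\right) = -300$)
$368 + r{\left(-3,0 \right)} o = 368 + \frac{6 - 3}{2 + 0} \left(-300\right) = 368 + \frac{1}{2} \cdot 3 \left(-300\right) = 368 + \frac{3}{2} \left(-300\right) = 368 - 450 = -82$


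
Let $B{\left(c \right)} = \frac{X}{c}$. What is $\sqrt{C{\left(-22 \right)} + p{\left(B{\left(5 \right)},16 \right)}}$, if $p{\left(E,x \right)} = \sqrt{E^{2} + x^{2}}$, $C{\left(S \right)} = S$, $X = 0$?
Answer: $i \sqrt{6} \approx 2.4495 i$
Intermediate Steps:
$B{\left(c \right)} = 0$ ($B{\left(c \right)} = \frac{0}{c} = 0$)
$\sqrt{C{\left(-22 \right)} + p{\left(B{\left(5 \right)},16 \right)}} = \sqrt{-22 + \sqrt{0^{2} + 16^{2}}} = \sqrt{-22 + \sqrt{0 + 256}} = \sqrt{-22 + \sqrt{256}} = \sqrt{-22 + 16} = \sqrt{-6} = i \sqrt{6}$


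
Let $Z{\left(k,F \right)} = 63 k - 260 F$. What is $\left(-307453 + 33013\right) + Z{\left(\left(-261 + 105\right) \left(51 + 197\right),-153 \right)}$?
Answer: $-2672004$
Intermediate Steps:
$Z{\left(k,F \right)} = - 260 F + 63 k$
$\left(-307453 + 33013\right) + Z{\left(\left(-261 + 105\right) \left(51 + 197\right),-153 \right)} = \left(-307453 + 33013\right) + \left(\left(-260\right) \left(-153\right) + 63 \left(-261 + 105\right) \left(51 + 197\right)\right) = -274440 + \left(39780 + 63 \left(\left(-156\right) 248\right)\right) = -274440 + \left(39780 + 63 \left(-38688\right)\right) = -274440 + \left(39780 - 2437344\right) = -274440 - 2397564 = -2672004$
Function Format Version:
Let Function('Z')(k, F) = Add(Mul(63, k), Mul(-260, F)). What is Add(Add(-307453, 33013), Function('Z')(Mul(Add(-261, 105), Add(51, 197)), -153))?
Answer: -2672004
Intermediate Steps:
Function('Z')(k, F) = Add(Mul(-260, F), Mul(63, k))
Add(Add(-307453, 33013), Function('Z')(Mul(Add(-261, 105), Add(51, 197)), -153)) = Add(Add(-307453, 33013), Add(Mul(-260, -153), Mul(63, Mul(Add(-261, 105), Add(51, 197))))) = Add(-274440, Add(39780, Mul(63, Mul(-156, 248)))) = Add(-274440, Add(39780, Mul(63, -38688))) = Add(-274440, Add(39780, -2437344)) = Add(-274440, -2397564) = -2672004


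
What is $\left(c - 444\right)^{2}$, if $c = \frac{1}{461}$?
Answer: $\frac{41895130489}{212521} \approx 1.9713 \cdot 10^{5}$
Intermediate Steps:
$c = \frac{1}{461} \approx 0.0021692$
$\left(c - 444\right)^{2} = \left(\frac{1}{461} - 444\right)^{2} = \left(- \frac{204683}{461}\right)^{2} = \frac{41895130489}{212521}$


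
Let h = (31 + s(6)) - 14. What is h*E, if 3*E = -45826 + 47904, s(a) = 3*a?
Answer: 72730/3 ≈ 24243.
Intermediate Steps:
E = 2078/3 (E = (-45826 + 47904)/3 = (1/3)*2078 = 2078/3 ≈ 692.67)
h = 35 (h = (31 + 3*6) - 14 = (31 + 18) - 14 = 49 - 14 = 35)
h*E = 35*(2078/3) = 72730/3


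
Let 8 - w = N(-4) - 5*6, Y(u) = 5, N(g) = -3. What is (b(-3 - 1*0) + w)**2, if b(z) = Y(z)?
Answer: 2116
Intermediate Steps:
b(z) = 5
w = 41 (w = 8 - (-3 - 5*6) = 8 - (-3 - 30) = 8 - 1*(-33) = 8 + 33 = 41)
(b(-3 - 1*0) + w)**2 = (5 + 41)**2 = 46**2 = 2116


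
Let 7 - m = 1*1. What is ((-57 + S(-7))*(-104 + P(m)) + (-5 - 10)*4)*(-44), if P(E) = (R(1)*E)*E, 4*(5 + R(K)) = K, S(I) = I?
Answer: -771760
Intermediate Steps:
R(K) = -5 + K/4
m = 6 (m = 7 - 1 = 6)
P(E) = -19*E²/4 (P(E) = ((-5 + (¼)*1)*E)*E = ((-5 + ¼)*E)*E = (-19*E/4)*E = -19*E²/4)
((-57 + S(-7))*(-104 + P(m)) + (-5 - 10)*4)*(-44) = ((-57 - 7)*(-104 - 19/4*6²) + (-5 - 10)*4)*(-44) = (-64*(-104 - 19/4*36) - 15*4)*(-44) = (-64*(-104 - 171) - 60)*(-44) = (-64*(-275) - 60)*(-44) = (17600 - 60)*(-44) = 17540*(-44) = -771760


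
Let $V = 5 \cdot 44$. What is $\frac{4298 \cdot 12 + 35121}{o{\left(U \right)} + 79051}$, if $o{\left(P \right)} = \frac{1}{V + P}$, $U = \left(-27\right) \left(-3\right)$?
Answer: $\frac{26095797}{23794352} \approx 1.0967$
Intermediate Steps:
$V = 220$
$U = 81$
$o{\left(P \right)} = \frac{1}{220 + P}$
$\frac{4298 \cdot 12 + 35121}{o{\left(U \right)} + 79051} = \frac{4298 \cdot 12 + 35121}{\frac{1}{220 + 81} + 79051} = \frac{51576 + 35121}{\frac{1}{301} + 79051} = \frac{86697}{\frac{1}{301} + 79051} = \frac{86697}{\frac{23794352}{301}} = 86697 \cdot \frac{301}{23794352} = \frac{26095797}{23794352}$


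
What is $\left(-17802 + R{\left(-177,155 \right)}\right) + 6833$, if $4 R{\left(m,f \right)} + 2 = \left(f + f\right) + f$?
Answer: $- \frac{43413}{4} \approx -10853.0$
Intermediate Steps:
$R{\left(m,f \right)} = - \frac{1}{2} + \frac{3 f}{4}$ ($R{\left(m,f \right)} = - \frac{1}{2} + \frac{\left(f + f\right) + f}{4} = - \frac{1}{2} + \frac{2 f + f}{4} = - \frac{1}{2} + \frac{3 f}{4}$)
$\left(-17802 + R{\left(-177,155 \right)}\right) + 6833 = \left(-17802 + \left(- \frac{1}{2} + \frac{3}{4} \cdot 155\right)\right) + 6833 = \left(-17802 + \left(- \frac{1}{2} + \frac{465}{4}\right)\right) + 6833 = \left(-17802 + \frac{463}{4}\right) + 6833 = - \frac{70745}{4} + 6833 = - \frac{43413}{4}$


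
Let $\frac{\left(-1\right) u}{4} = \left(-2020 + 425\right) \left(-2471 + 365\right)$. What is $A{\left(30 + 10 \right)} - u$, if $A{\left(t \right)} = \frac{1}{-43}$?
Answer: $\frac{577760039}{43} \approx 1.3436 \cdot 10^{7}$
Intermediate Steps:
$u = -13436280$ ($u = - 4 \left(-2020 + 425\right) \left(-2471 + 365\right) = - 4 \left(\left(-1595\right) \left(-2106\right)\right) = \left(-4\right) 3359070 = -13436280$)
$A{\left(t \right)} = - \frac{1}{43}$
$A{\left(30 + 10 \right)} - u = - \frac{1}{43} - -13436280 = - \frac{1}{43} + 13436280 = \frac{577760039}{43}$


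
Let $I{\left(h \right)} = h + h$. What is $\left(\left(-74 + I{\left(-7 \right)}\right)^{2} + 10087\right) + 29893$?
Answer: $47724$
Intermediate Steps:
$I{\left(h \right)} = 2 h$
$\left(\left(-74 + I{\left(-7 \right)}\right)^{2} + 10087\right) + 29893 = \left(\left(-74 + 2 \left(-7\right)\right)^{2} + 10087\right) + 29893 = \left(\left(-74 - 14\right)^{2} + 10087\right) + 29893 = \left(\left(-88\right)^{2} + 10087\right) + 29893 = \left(7744 + 10087\right) + 29893 = 17831 + 29893 = 47724$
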